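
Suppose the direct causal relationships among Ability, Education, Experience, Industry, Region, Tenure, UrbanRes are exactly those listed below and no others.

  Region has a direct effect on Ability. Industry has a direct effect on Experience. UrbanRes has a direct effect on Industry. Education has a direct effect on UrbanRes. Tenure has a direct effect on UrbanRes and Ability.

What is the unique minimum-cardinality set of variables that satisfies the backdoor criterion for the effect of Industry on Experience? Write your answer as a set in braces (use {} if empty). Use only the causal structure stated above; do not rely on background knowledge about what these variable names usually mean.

{}

Variables eligible for adjustment (non-descendants of Industry, excluding Industry and Experience): {Ability, Education, Region, Tenure, UrbanRes}.
Backdoor paths from Industry to Experience:
  (none)
With no backdoor paths the empty set already satisfies the criterion, and it is trivially minimal.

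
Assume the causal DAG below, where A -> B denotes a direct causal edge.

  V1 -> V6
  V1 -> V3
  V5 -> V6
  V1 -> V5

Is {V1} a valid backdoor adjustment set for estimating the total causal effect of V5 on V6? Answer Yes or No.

Yes

Backdoor paths from V5 to V6 (paths whose first edge points into V5):
  P1: V5 <- V1 -> V6
Condition 1 (no descendant of V5 in the set): holds — descendants of V5 are {V6}; none are in {V1}.
Condition 2 (every backdoor path blocked by {V1}):
  P1: blocked at fork node V1 ∈ conditioning set.
{V1} satisfies the backdoor criterion.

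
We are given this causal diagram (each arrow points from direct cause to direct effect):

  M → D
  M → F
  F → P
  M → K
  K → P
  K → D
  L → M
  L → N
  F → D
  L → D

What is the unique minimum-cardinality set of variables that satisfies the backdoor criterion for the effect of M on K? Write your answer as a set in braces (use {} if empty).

{}

Variables eligible for adjustment (non-descendants of M, excluding M and K): {L, N}.
Backdoor paths from M to K:
  P1: M <- L -> D <- F -> P <- K
  P2: M <- L -> D <- K
Each backdoor path contains an unconditioned collider, so every path is already blocked with the empty conditioning set:
  P1: blocked at collider D (neither it nor any descendant is in the conditioning set).
  P2: blocked at collider D (neither it nor any descendant is in the conditioning set).
The empty set is therefore the unique smallest valid set.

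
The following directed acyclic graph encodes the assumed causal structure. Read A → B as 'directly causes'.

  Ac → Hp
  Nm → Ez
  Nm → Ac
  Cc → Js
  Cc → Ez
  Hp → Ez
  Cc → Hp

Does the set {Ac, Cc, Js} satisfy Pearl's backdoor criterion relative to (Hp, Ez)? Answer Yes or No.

Yes

Backdoor paths from Hp to Ez (paths whose first edge points into Hp):
  P1: Hp <- Cc -> Ez
  P2: Hp <- Ac <- Nm -> Ez
Condition 1 (no descendant of Hp in the set): holds — descendants of Hp are {Ez}; none are in {Ac, Cc, Js}.
Condition 2 (every backdoor path blocked by {Ac, Cc, Js}):
  P1: blocked at fork node Cc ∈ conditioning set.
  P2: blocked at chain node Ac ∈ conditioning set.
{Ac, Cc, Js} satisfies the backdoor criterion.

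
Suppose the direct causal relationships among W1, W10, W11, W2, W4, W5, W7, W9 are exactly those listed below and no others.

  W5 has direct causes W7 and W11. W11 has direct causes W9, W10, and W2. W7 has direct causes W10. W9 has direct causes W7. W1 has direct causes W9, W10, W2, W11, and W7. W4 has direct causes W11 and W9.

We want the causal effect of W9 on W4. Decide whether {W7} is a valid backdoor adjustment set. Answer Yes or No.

Backdoor paths from W9 to W4 (paths whose first edge points into W9):
  P1: W9 <- W7 <- W10 -> W11 -> W4
  P2: W9 <- W7 <- W10 -> W1 <- W2 -> W11 -> W4
  P3: W9 <- W7 <- W10 -> W1 <- W11 -> W4
  P4: W9 <- W7 -> W5 <- W11 -> W4
  P5: W9 <- W7 -> W1 <- W10 -> W11 -> W4
  P6: W9 <- W7 -> W1 <- W2 -> W11 -> W4
  P7: W9 <- W7 -> W1 <- W11 -> W4
Condition 1 (no descendant of W9 in the set): holds — descendants of W9 are {W1, W11, W4, W5}; none are in {W7}.
Condition 2 (every backdoor path blocked by {W7}):
  P1: blocked at chain node W7 ∈ conditioning set.
  P2: blocked at chain node W7 ∈ conditioning set.
  P3: blocked at chain node W7 ∈ conditioning set.
  P4: blocked at fork node W7 ∈ conditioning set.
  P5: blocked at fork node W7 ∈ conditioning set.
  P6: blocked at fork node W7 ∈ conditioning set.
  P7: blocked at fork node W7 ∈ conditioning set.
{W7} satisfies the backdoor criterion.

Yes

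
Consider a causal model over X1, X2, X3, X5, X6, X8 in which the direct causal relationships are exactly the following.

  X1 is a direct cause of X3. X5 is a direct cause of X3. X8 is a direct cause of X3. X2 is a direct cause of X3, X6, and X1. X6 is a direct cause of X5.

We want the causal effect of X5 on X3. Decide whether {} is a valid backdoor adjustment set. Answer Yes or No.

Backdoor paths from X5 to X3 (paths whose first edge points into X5):
  P1: X5 <- X6 <- X2 -> X1 -> X3
  P2: X5 <- X6 <- X2 -> X3
Condition 1 (no descendant of X5 in the set): holds — descendants of X5 are {X3}; none are in {}.
Condition 2 (every backdoor path blocked by {}):
  P1: open — no interior node is in the conditioning set.
  P2: open — no interior node is in the conditioning set.
{} does not satisfy the backdoor criterion.

No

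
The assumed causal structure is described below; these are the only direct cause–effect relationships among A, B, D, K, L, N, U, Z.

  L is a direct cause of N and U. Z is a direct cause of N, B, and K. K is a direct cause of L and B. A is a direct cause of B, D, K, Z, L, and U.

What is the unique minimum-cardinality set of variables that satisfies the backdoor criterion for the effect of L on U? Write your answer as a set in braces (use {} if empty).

Variables eligible for adjustment (non-descendants of L, excluding L and U): {A, B, D, K, Z}.
Backdoor paths from L to U:
  P1: L <- A -> U
  P2: L <- K <- A -> U
  P3: L <- K <- Z <- A -> U
  P4: L <- K <- Z -> B <- A -> U
  P5: L <- K -> B <- A -> U
  P6: L <- K -> B <- Z <- A -> U
The empty set is not sufficient: P1 (L <- A -> U) has no collider blocking it and no conditioned non-collider, so it is open.
Try {A}:
  P1: blocked at fork node A ∈ conditioning set.
  P2: blocked at fork node A ∈ conditioning set.
  P3: blocked at fork node A ∈ conditioning set.
  P4: blocked at collider B (neither it nor any descendant is in the conditioning set).
  P5: blocked at collider B (neither it nor any descendant is in the conditioning set).
  P6: blocked at collider B (neither it nor any descendant is in the conditioning set).
{A} contains no descendant of L and blocks every backdoor path.
No other singleton works — e.g. {Z} leaves P1 open — so {A} is the unique smallest valid adjustment set.

{A}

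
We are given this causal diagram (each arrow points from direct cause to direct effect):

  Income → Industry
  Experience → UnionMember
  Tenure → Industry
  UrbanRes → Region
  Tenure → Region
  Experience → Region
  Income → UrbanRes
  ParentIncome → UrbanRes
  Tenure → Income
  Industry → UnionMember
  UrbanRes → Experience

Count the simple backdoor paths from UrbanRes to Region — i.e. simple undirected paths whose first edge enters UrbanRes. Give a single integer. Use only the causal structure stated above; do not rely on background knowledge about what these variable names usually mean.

A backdoor path from UrbanRes to Region is any simple undirected path whose first edge points into UrbanRes (i.e. leaves UrbanRes via a parent).
Parents of UrbanRes: {Income, ParentIncome}.
Enumerating:
  P1: UrbanRes <- Income <- Tenure -> Industry -> UnionMember <- Experience -> Region
  P2: UrbanRes <- Income <- Tenure -> Region
  P3: UrbanRes <- Income -> Industry <- Tenure -> Region
  P4: UrbanRes <- Income -> Industry -> UnionMember <- Experience -> Region
That exhausts the simple backdoor paths. Count: 4.

4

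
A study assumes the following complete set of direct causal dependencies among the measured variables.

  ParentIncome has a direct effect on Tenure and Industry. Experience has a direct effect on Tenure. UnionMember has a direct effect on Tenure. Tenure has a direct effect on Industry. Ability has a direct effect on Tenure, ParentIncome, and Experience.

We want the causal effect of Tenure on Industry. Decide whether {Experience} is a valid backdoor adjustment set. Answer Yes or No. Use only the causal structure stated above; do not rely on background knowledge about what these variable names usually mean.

No

Backdoor paths from Tenure to Industry (paths whose first edge points into Tenure):
  P1: Tenure <- Ability -> ParentIncome -> Industry
  P2: Tenure <- Experience <- Ability -> ParentIncome -> Industry
  P3: Tenure <- ParentIncome -> Industry
Condition 1 (no descendant of Tenure in the set): holds — descendants of Tenure are {Industry}; none are in {Experience}.
Condition 2 (every backdoor path blocked by {Experience}):
  P1: open — no interior node is in the conditioning set.
  P2: blocked at chain node Experience ∈ conditioning set.
  P3: open — no interior node is in the conditioning set.
{Experience} does not satisfy the backdoor criterion.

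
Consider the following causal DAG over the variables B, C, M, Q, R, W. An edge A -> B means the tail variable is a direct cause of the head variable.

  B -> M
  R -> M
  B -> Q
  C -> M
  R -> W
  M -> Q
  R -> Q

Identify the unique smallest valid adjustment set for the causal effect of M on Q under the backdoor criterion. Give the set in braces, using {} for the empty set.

{B, R}

Variables eligible for adjustment (non-descendants of M, excluding M and Q): {B, C, R, W}.
Backdoor paths from M to Q:
  P1: M <- B -> Q
  P2: M <- R -> Q
The empty set is not sufficient: P1 (M <- B -> Q) has no collider blocking it and no conditioned non-collider, so it is open.
Try {B, R}:
  P1: blocked at fork node B ∈ conditioning set.
  P2: blocked at fork node R ∈ conditioning set.
{B, R} contains no descendant of M and blocks every backdoor path.
Every element of {B, R} is needed (dropping B leaves P1 open; dropping R leaves P2 open), so no proper subset is valid.
Among all size-2 subsets of the eligible variables, only {B, R} blocks every backdoor path, so it is the unique smallest valid adjustment set.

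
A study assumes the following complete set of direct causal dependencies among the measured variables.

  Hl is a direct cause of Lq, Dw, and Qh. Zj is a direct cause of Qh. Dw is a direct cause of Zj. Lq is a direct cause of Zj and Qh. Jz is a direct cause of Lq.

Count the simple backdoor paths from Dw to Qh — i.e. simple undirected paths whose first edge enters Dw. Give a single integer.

A backdoor path from Dw to Qh is any simple undirected path whose first edge points into Dw (i.e. leaves Dw via a parent).
Parents of Dw: {Hl}.
Enumerating:
  P1: Dw <- Hl -> Lq -> Zj -> Qh
  P2: Dw <- Hl -> Lq -> Qh
  P3: Dw <- Hl -> Qh
That exhausts the simple backdoor paths. Count: 3.

3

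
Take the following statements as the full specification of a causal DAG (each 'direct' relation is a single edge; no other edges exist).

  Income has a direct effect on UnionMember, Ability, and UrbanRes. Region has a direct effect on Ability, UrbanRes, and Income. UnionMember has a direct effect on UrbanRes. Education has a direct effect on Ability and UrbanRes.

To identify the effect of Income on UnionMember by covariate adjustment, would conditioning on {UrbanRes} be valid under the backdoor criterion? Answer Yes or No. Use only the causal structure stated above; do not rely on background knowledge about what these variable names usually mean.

Backdoor paths from Income to UnionMember (paths whose first edge points into Income):
  P1: Income <- Region -> Ability <- Education -> UrbanRes <- UnionMember
  P2: Income <- Region -> UrbanRes <- UnionMember
Condition 1 (no descendant of Income in the set): FAILS — UrbanRes is a descendant of Income.
Condition 2 (every backdoor path blocked by {UrbanRes}):
  P1: blocked at collider Ability (neither it nor any descendant is in the conditioning set).
  P2: open — collider(s) UrbanRes are conditioned on (or have a conditioned descendant) and no non-collider on the path is in the set.
{UrbanRes} does not satisfy the backdoor criterion.

No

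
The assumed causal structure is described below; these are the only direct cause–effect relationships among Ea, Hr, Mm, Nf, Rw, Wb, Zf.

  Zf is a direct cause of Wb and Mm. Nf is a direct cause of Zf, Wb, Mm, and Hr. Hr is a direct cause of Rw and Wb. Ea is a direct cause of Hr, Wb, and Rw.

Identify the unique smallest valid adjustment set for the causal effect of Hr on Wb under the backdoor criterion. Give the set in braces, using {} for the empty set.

{Ea, Nf}

Variables eligible for adjustment (non-descendants of Hr, excluding Hr and Wb): {Ea, Mm, Nf, Zf}.
Backdoor paths from Hr to Wb:
  P1: Hr <- Nf -> Zf -> Wb
  P2: Hr <- Nf -> Mm <- Zf -> Wb
  P3: Hr <- Nf -> Wb
  P4: Hr <- Ea -> Wb
The empty set is not sufficient: P1 (Hr <- Nf -> Zf -> Wb) has no collider blocking it and no conditioned non-collider, so it is open.
Try {Ea, Nf}:
  P1: blocked at fork node Nf ∈ conditioning set.
  P2: blocked at fork node Nf ∈ conditioning set.
  P3: blocked at fork node Nf ∈ conditioning set.
  P4: blocked at fork node Ea ∈ conditioning set.
{Ea, Nf} contains no descendant of Hr and blocks every backdoor path.
Every element of {Ea, Nf} is needed (dropping Ea leaves P4 open; dropping Nf leaves P1 open), so no proper subset is valid.
Among all size-2 subsets of the eligible variables, only {Ea, Nf} blocks every backdoor path, so it is the unique smallest valid adjustment set.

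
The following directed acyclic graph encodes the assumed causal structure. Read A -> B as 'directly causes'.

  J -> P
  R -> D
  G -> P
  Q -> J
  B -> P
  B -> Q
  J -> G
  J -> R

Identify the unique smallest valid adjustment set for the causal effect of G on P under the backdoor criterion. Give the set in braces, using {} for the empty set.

Variables eligible for adjustment (non-descendants of G, excluding G and P): {B, D, J, Q, R}.
Backdoor paths from G to P:
  P1: G <- J <- Q <- B -> P
  P2: G <- J -> P
The empty set is not sufficient: P1 (G <- J <- Q <- B -> P) has no collider blocking it and no conditioned non-collider, so it is open.
Try {J}:
  P1: blocked at chain node J ∈ conditioning set.
  P2: blocked at fork node J ∈ conditioning set.
{J} contains no descendant of G and blocks every backdoor path.
No other singleton works — e.g. {B} leaves P2 open — so {J} is the unique smallest valid adjustment set.

{J}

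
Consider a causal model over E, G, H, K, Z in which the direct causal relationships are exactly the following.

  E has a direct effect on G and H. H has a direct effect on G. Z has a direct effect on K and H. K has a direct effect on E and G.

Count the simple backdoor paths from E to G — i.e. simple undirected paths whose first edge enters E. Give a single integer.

A backdoor path from E to G is any simple undirected path whose first edge points into E (i.e. leaves E via a parent).
Parents of E: {K}.
Enumerating:
  P1: E <- K <- Z -> H -> G
  P2: E <- K -> G
That exhausts the simple backdoor paths. Count: 2.

2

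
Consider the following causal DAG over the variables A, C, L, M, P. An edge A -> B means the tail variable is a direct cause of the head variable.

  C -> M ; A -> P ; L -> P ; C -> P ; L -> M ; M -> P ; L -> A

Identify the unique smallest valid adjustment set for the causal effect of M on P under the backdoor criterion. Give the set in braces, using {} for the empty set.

{C, L}

Variables eligible for adjustment (non-descendants of M, excluding M and P): {A, C, L}.
Backdoor paths from M to P:
  P1: M <- C -> P
  P2: M <- L -> A -> P
  P3: M <- L -> P
The empty set is not sufficient: P1 (M <- C -> P) has no collider blocking it and no conditioned non-collider, so it is open.
Try {C, L}:
  P1: blocked at fork node C ∈ conditioning set.
  P2: blocked at fork node L ∈ conditioning set.
  P3: blocked at fork node L ∈ conditioning set.
{C, L} contains no descendant of M and blocks every backdoor path.
Every element of {C, L} is needed (dropping C leaves P1 open; dropping L leaves P2 open), so no proper subset is valid.
Among all size-2 subsets of the eligible variables, only {C, L} blocks every backdoor path, so it is the unique smallest valid adjustment set.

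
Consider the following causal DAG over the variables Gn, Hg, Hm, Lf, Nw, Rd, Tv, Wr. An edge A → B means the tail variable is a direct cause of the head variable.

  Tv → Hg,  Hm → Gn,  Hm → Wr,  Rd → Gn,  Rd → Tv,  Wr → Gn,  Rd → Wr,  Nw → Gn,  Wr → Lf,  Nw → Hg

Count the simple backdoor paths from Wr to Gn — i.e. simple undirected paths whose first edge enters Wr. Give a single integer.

3

A backdoor path from Wr to Gn is any simple undirected path whose first edge points into Wr (i.e. leaves Wr via a parent).
Parents of Wr: {Hm, Rd}.
Enumerating:
  P1: Wr <- Hm -> Gn
  P2: Wr <- Rd -> Tv -> Hg <- Nw -> Gn
  P3: Wr <- Rd -> Gn
That exhausts the simple backdoor paths. Count: 3.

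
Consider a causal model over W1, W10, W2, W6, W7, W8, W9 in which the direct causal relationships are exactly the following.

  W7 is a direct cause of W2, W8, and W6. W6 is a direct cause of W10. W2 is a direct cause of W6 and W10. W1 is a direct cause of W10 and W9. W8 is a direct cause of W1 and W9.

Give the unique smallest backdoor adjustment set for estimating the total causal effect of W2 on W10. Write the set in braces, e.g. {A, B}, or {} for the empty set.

Variables eligible for adjustment (non-descendants of W2, excluding W2 and W10): {W1, W7, W8, W9}.
Backdoor paths from W2 to W10:
  P1: W2 <- W7 -> W8 -> W1 -> W10
  P2: W2 <- W7 -> W8 -> W9 <- W1 -> W10
  P3: W2 <- W7 -> W6 -> W10
The empty set is not sufficient: P1 (W2 <- W7 -> W8 -> W1 -> W10) has no collider blocking it and no conditioned non-collider, so it is open.
Try {W7}:
  P1: blocked at fork node W7 ∈ conditioning set.
  P2: blocked at fork node W7 ∈ conditioning set.
  P3: blocked at fork node W7 ∈ conditioning set.
{W7} contains no descendant of W2 and blocks every backdoor path.
No other singleton works — e.g. {W8} leaves P3 open — so {W7} is the unique smallest valid adjustment set.

{W7}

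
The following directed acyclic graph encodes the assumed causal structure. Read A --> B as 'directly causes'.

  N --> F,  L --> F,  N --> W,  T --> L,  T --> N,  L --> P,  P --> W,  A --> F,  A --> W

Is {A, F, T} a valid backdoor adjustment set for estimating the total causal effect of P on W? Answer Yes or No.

No

Backdoor paths from P to W (paths whose first edge points into P):
  P1: P <- L <- T -> N -> F <- A -> W
  P2: P <- L <- T -> N -> W
  P3: P <- L -> F <- A -> W
  P4: P <- L -> F <- N -> W
Condition 1 (no descendant of P in the set): holds — descendants of P are {W}; none are in {A, F, T}.
Condition 2 (every backdoor path blocked by {A, F, T}):
  P1: blocked at fork node T ∈ conditioning set.
  P2: blocked at fork node T ∈ conditioning set.
  P3: blocked at fork node A ∈ conditioning set.
  P4: open — collider(s) F are conditioned on (or have a conditioned descendant) and no non-collider on the path is in the set.
{A, F, T} does not satisfy the backdoor criterion.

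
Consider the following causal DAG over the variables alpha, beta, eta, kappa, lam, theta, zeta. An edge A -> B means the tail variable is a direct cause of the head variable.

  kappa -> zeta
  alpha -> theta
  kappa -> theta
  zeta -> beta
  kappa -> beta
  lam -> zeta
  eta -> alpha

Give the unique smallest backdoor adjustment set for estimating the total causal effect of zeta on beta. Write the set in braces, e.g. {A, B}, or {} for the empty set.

Variables eligible for adjustment (non-descendants of zeta, excluding zeta and beta): {alpha, eta, kappa, lam, theta}.
Backdoor paths from zeta to beta:
  P1: zeta <- kappa -> beta
The empty set is not sufficient: P1 (zeta <- kappa -> beta) has no collider blocking it and no conditioned non-collider, so it is open.
Try {kappa}:
  P1: blocked at fork node kappa ∈ conditioning set.
{kappa} contains no descendant of zeta and blocks every backdoor path.
No other singleton works — e.g. {eta} leaves P1 open — so {kappa} is the unique smallest valid adjustment set.

{kappa}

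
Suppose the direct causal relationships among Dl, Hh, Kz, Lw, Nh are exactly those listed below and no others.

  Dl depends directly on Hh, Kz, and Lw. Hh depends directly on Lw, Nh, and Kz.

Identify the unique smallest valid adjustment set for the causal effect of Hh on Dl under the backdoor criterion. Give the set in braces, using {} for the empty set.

{Kz, Lw}

Variables eligible for adjustment (non-descendants of Hh, excluding Hh and Dl): {Kz, Lw, Nh}.
Backdoor paths from Hh to Dl:
  P1: Hh <- Lw -> Dl
  P2: Hh <- Kz -> Dl
The empty set is not sufficient: P1 (Hh <- Lw -> Dl) has no collider blocking it and no conditioned non-collider, so it is open.
Try {Kz, Lw}:
  P1: blocked at fork node Lw ∈ conditioning set.
  P2: blocked at fork node Kz ∈ conditioning set.
{Kz, Lw} contains no descendant of Hh and blocks every backdoor path.
Every element of {Kz, Lw} is needed (dropping Kz leaves P2 open; dropping Lw leaves P1 open), so no proper subset is valid.
Among all size-2 subsets of the eligible variables, only {Kz, Lw} blocks every backdoor path, so it is the unique smallest valid adjustment set.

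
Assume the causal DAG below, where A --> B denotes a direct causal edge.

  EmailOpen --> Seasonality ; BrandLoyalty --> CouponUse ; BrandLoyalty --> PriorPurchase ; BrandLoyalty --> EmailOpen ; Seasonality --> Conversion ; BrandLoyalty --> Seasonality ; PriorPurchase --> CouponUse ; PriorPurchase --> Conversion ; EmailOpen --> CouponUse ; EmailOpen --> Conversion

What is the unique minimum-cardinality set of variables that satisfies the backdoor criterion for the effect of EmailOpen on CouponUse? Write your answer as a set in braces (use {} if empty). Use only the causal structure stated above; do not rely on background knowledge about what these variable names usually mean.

Variables eligible for adjustment (non-descendants of EmailOpen, excluding EmailOpen and CouponUse): {BrandLoyalty, PriorPurchase}.
Backdoor paths from EmailOpen to CouponUse:
  P1: EmailOpen <- BrandLoyalty -> PriorPurchase -> CouponUse
  P2: EmailOpen <- BrandLoyalty -> Seasonality -> Conversion <- PriorPurchase -> CouponUse
  P3: EmailOpen <- BrandLoyalty -> CouponUse
The empty set is not sufficient: P1 (EmailOpen <- BrandLoyalty -> PriorPurchase -> CouponUse) has no collider blocking it and no conditioned non-collider, so it is open.
Try {BrandLoyalty}:
  P1: blocked at fork node BrandLoyalty ∈ conditioning set.
  P2: blocked at fork node BrandLoyalty ∈ conditioning set.
  P3: blocked at fork node BrandLoyalty ∈ conditioning set.
{BrandLoyalty} contains no descendant of EmailOpen and blocks every backdoor path.
No other singleton works — e.g. {PriorPurchase} leaves P3 open — so {BrandLoyalty} is the unique smallest valid adjustment set.

{BrandLoyalty}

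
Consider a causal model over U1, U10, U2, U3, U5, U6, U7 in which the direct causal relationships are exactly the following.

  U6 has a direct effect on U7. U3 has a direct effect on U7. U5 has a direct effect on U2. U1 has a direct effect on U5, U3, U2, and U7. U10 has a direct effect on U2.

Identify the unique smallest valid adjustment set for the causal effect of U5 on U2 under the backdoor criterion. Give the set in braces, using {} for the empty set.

Variables eligible for adjustment (non-descendants of U5, excluding U5 and U2): {U1, U10, U3, U6, U7}.
Backdoor paths from U5 to U2:
  P1: U5 <- U1 -> U2
The empty set is not sufficient: P1 (U5 <- U1 -> U2) has no collider blocking it and no conditioned non-collider, so it is open.
Try {U1}:
  P1: blocked at fork node U1 ∈ conditioning set.
{U1} contains no descendant of U5 and blocks every backdoor path.
No other singleton works — e.g. {U10} leaves P1 open — so {U1} is the unique smallest valid adjustment set.

{U1}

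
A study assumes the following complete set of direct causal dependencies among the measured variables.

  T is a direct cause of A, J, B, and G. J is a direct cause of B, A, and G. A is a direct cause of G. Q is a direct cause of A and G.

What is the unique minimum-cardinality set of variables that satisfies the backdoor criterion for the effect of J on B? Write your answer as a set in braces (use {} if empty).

{T}

Variables eligible for adjustment (non-descendants of J, excluding J and B): {Q, T}.
Backdoor paths from J to B:
  P1: J <- T -> B
The empty set is not sufficient: P1 (J <- T -> B) has no collider blocking it and no conditioned non-collider, so it is open.
Try {T}:
  P1: blocked at fork node T ∈ conditioning set.
{T} contains no descendant of J and blocks every backdoor path.
No other singleton works — e.g. {Q} leaves P1 open — so {T} is the unique smallest valid adjustment set.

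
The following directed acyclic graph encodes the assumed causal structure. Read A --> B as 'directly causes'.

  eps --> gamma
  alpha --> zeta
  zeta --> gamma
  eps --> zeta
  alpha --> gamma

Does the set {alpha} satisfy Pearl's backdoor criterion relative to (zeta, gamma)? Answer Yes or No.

No

Backdoor paths from zeta to gamma (paths whose first edge points into zeta):
  P1: zeta <- alpha -> gamma
  P2: zeta <- eps -> gamma
Condition 1 (no descendant of zeta in the set): holds — descendants of zeta are {gamma}; none are in {alpha}.
Condition 2 (every backdoor path blocked by {alpha}):
  P1: blocked at fork node alpha ∈ conditioning set.
  P2: open — no interior node is in the conditioning set.
{alpha} does not satisfy the backdoor criterion.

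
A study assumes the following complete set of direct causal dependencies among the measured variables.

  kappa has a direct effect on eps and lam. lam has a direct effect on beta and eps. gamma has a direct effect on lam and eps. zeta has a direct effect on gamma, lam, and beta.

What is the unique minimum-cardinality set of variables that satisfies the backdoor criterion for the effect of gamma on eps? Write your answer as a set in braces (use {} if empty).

{zeta}

Variables eligible for adjustment (non-descendants of gamma, excluding gamma and eps): {kappa, zeta}.
Backdoor paths from gamma to eps:
  P1: gamma <- zeta -> lam <- kappa -> eps
  P2: gamma <- zeta -> lam -> eps
  P3: gamma <- zeta -> beta <- lam <- kappa -> eps
  P4: gamma <- zeta -> beta <- lam -> eps
The empty set is not sufficient: P2 (gamma <- zeta -> lam -> eps) has no collider blocking it and no conditioned non-collider, so it is open.
Try {zeta}:
  P1: blocked at fork node zeta ∈ conditioning set.
  P2: blocked at fork node zeta ∈ conditioning set.
  P3: blocked at fork node zeta ∈ conditioning set.
  P4: blocked at fork node zeta ∈ conditioning set.
{zeta} contains no descendant of gamma and blocks every backdoor path.
No other singleton works — e.g. {kappa} leaves P2 open — so {zeta} is the unique smallest valid adjustment set.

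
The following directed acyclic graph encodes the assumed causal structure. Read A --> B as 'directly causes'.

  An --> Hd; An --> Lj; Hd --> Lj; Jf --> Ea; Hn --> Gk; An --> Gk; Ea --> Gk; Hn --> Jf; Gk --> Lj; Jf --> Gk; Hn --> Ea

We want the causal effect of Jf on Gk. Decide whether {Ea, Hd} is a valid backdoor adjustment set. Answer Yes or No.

Backdoor paths from Jf to Gk (paths whose first edge points into Jf):
  P1: Jf <- Hn -> Ea -> Gk
  P2: Jf <- Hn -> Gk
Condition 1 (no descendant of Jf in the set): FAILS — Ea is a descendant of Jf.
Condition 2 (every backdoor path blocked by {Ea, Hd}):
  P1: blocked at chain node Ea ∈ conditioning set.
  P2: open — no interior node is in the conditioning set.
{Ea, Hd} does not satisfy the backdoor criterion.

No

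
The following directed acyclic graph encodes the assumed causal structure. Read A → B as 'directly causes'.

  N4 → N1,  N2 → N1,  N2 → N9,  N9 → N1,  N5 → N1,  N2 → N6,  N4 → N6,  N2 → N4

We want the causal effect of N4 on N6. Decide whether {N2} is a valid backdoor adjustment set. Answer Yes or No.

Backdoor paths from N4 to N6 (paths whose first edge points into N4):
  P1: N4 <- N2 -> N6
Condition 1 (no descendant of N4 in the set): holds — descendants of N4 are {N1, N6}; none are in {N2}.
Condition 2 (every backdoor path blocked by {N2}):
  P1: blocked at fork node N2 ∈ conditioning set.
{N2} satisfies the backdoor criterion.

Yes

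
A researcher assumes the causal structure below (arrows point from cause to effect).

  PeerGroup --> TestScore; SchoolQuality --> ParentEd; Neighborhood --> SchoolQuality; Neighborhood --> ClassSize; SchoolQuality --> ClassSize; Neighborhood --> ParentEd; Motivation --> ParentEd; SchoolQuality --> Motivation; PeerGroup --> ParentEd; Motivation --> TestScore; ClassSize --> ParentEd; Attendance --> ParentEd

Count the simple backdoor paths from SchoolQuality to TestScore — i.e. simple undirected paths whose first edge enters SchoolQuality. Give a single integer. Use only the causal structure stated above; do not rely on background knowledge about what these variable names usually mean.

4

A backdoor path from SchoolQuality to TestScore is any simple undirected path whose first edge points into SchoolQuality (i.e. leaves SchoolQuality via a parent).
Parents of SchoolQuality: {Neighborhood}.
Enumerating:
  P1: SchoolQuality <- Neighborhood -> ClassSize -> ParentEd <- PeerGroup -> TestScore
  P2: SchoolQuality <- Neighborhood -> ClassSize -> ParentEd <- Motivation -> TestScore
  P3: SchoolQuality <- Neighborhood -> ParentEd <- PeerGroup -> TestScore
  P4: SchoolQuality <- Neighborhood -> ParentEd <- Motivation -> TestScore
That exhausts the simple backdoor paths. Count: 4.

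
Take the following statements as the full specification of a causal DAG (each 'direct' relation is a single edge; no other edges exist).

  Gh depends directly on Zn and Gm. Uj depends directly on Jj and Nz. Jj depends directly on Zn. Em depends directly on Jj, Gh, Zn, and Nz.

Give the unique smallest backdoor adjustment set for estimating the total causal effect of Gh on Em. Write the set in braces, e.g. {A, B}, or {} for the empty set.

{Zn}

Variables eligible for adjustment (non-descendants of Gh, excluding Gh and Em): {Gm, Jj, Nz, Uj, Zn}.
Backdoor paths from Gh to Em:
  P1: Gh <- Zn -> Jj -> Uj <- Nz -> Em
  P2: Gh <- Zn -> Jj -> Em
  P3: Gh <- Zn -> Em
The empty set is not sufficient: P2 (Gh <- Zn -> Jj -> Em) has no collider blocking it and no conditioned non-collider, so it is open.
Try {Zn}:
  P1: blocked at fork node Zn ∈ conditioning set.
  P2: blocked at fork node Zn ∈ conditioning set.
  P3: blocked at fork node Zn ∈ conditioning set.
{Zn} contains no descendant of Gh and blocks every backdoor path.
No other singleton works — e.g. {Gm} leaves P2 open — so {Zn} is the unique smallest valid adjustment set.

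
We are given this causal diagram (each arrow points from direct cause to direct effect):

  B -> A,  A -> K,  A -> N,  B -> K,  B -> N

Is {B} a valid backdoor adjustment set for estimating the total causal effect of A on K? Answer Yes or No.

Backdoor paths from A to K (paths whose first edge points into A):
  P1: A <- B -> K
Condition 1 (no descendant of A in the set): holds — descendants of A are {K, N}; none are in {B}.
Condition 2 (every backdoor path blocked by {B}):
  P1: blocked at fork node B ∈ conditioning set.
{B} satisfies the backdoor criterion.

Yes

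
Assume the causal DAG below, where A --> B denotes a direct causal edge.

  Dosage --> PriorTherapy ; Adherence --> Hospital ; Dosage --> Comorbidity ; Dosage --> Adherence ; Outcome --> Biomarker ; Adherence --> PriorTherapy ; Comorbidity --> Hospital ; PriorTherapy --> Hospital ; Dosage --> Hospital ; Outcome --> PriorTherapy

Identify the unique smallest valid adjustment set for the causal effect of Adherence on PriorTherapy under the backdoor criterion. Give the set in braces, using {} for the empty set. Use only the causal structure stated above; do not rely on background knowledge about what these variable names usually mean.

{Dosage}

Variables eligible for adjustment (non-descendants of Adherence, excluding Adherence and PriorTherapy): {Biomarker, Comorbidity, Dosage, Outcome}.
Backdoor paths from Adherence to PriorTherapy:
  P1: Adherence <- Dosage -> Comorbidity -> Hospital <- PriorTherapy
  P2: Adherence <- Dosage -> PriorTherapy
  P3: Adherence <- Dosage -> Hospital <- PriorTherapy
The empty set is not sufficient: P2 (Adherence <- Dosage -> PriorTherapy) has no collider blocking it and no conditioned non-collider, so it is open.
Try {Dosage}:
  P1: blocked at fork node Dosage ∈ conditioning set.
  P2: blocked at fork node Dosage ∈ conditioning set.
  P3: blocked at fork node Dosage ∈ conditioning set.
{Dosage} contains no descendant of Adherence and blocks every backdoor path.
No other singleton works — e.g. {Outcome} leaves P2 open — so {Dosage} is the unique smallest valid adjustment set.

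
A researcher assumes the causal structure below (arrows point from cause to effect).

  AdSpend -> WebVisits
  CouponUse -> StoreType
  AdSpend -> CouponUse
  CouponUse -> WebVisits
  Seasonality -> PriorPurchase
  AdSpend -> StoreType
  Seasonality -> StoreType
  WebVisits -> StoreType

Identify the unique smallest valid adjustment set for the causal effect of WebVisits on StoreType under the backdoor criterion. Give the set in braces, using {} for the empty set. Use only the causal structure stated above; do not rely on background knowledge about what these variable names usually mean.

Variables eligible for adjustment (non-descendants of WebVisits, excluding WebVisits and StoreType): {AdSpend, CouponUse, PriorPurchase, Seasonality}.
Backdoor paths from WebVisits to StoreType:
  P1: WebVisits <- AdSpend -> CouponUse -> StoreType
  P2: WebVisits <- AdSpend -> StoreType
  P3: WebVisits <- CouponUse <- AdSpend -> StoreType
  P4: WebVisits <- CouponUse -> StoreType
The empty set is not sufficient: P1 (WebVisits <- AdSpend -> CouponUse -> StoreType) has no collider blocking it and no conditioned non-collider, so it is open.
Try {AdSpend, CouponUse}:
  P1: blocked at fork node AdSpend ∈ conditioning set.
  P2: blocked at fork node AdSpend ∈ conditioning set.
  P3: blocked at chain node CouponUse ∈ conditioning set.
  P4: blocked at fork node CouponUse ∈ conditioning set.
{AdSpend, CouponUse} contains no descendant of WebVisits and blocks every backdoor path.
Every element of {AdSpend, CouponUse} is needed (dropping AdSpend leaves P2 open; dropping CouponUse leaves P4 open), so no proper subset is valid.
Among all size-2 subsets of the eligible variables, only {AdSpend, CouponUse} blocks every backdoor path, so it is the unique smallest valid adjustment set.

{AdSpend, CouponUse}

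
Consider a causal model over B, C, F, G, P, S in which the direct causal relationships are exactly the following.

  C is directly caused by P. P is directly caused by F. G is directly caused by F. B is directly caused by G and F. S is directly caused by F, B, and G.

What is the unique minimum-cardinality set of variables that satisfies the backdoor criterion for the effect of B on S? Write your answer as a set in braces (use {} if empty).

{F, G}

Variables eligible for adjustment (non-descendants of B, excluding B and S): {C, F, G, P}.
Backdoor paths from B to S:
  P1: B <- F -> G -> S
  P2: B <- F -> S
  P3: B <- G <- F -> S
  P4: B <- G -> S
The empty set is not sufficient: P1 (B <- F -> G -> S) has no collider blocking it and no conditioned non-collider, so it is open.
Try {F, G}:
  P1: blocked at fork node F ∈ conditioning set.
  P2: blocked at fork node F ∈ conditioning set.
  P3: blocked at chain node G ∈ conditioning set.
  P4: blocked at fork node G ∈ conditioning set.
{F, G} contains no descendant of B and blocks every backdoor path.
Every element of {F, G} is needed (dropping F leaves P2 open; dropping G leaves P4 open), so no proper subset is valid.
Among all size-2 subsets of the eligible variables, only {F, G} blocks every backdoor path, so it is the unique smallest valid adjustment set.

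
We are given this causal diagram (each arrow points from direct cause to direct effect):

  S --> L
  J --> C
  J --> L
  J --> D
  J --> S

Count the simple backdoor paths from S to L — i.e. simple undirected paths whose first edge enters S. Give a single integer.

A backdoor path from S to L is any simple undirected path whose first edge points into S (i.e. leaves S via a parent).
Parents of S: {J}.
Enumerating:
  P1: S <- J -> L
That exhausts the simple backdoor paths. Count: 1.

1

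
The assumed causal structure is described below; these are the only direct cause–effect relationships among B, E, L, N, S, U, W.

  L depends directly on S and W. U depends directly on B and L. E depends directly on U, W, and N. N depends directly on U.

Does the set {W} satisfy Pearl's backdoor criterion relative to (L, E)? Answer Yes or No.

Backdoor paths from L to E (paths whose first edge points into L):
  P1: L <- W -> E
Condition 1 (no descendant of L in the set): holds — descendants of L are {E, N, U}; none are in {W}.
Condition 2 (every backdoor path blocked by {W}):
  P1: blocked at fork node W ∈ conditioning set.
{W} satisfies the backdoor criterion.

Yes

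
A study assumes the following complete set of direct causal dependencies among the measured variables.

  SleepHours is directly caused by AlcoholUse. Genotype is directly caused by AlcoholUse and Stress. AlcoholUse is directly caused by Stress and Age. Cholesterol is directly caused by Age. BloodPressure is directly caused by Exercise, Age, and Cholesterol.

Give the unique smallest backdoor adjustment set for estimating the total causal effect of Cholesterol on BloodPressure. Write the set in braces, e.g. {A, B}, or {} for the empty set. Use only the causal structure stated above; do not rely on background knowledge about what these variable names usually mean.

Variables eligible for adjustment (non-descendants of Cholesterol, excluding Cholesterol and BloodPressure): {Age, AlcoholUse, Exercise, Genotype, SleepHours, Stress}.
Backdoor paths from Cholesterol to BloodPressure:
  P1: Cholesterol <- Age -> BloodPressure
The empty set is not sufficient: P1 (Cholesterol <- Age -> BloodPressure) has no collider blocking it and no conditioned non-collider, so it is open.
Try {Age}:
  P1: blocked at fork node Age ∈ conditioning set.
{Age} contains no descendant of Cholesterol and blocks every backdoor path.
No other singleton works — e.g. {Stress} leaves P1 open — so {Age} is the unique smallest valid adjustment set.

{Age}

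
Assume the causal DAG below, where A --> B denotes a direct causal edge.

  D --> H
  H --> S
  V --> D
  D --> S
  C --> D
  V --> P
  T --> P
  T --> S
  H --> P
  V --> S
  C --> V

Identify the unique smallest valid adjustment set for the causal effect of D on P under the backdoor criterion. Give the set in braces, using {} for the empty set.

{V}

Variables eligible for adjustment (non-descendants of D, excluding D and P): {C, T, V}.
Backdoor paths from D to P:
  P1: D <- C -> V -> P
  P2: D <- C -> V -> S <- T -> P
  P3: D <- C -> V -> S <- H -> P
  P4: D <- V -> P
  P5: D <- V -> S <- T -> P
  P6: D <- V -> S <- H -> P
The empty set is not sufficient: P1 (D <- C -> V -> P) has no collider blocking it and no conditioned non-collider, so it is open.
Try {V}:
  P1: blocked at chain node V ∈ conditioning set.
  P2: blocked at chain node V ∈ conditioning set.
  P3: blocked at chain node V ∈ conditioning set.
  P4: blocked at fork node V ∈ conditioning set.
  P5: blocked at fork node V ∈ conditioning set.
  P6: blocked at fork node V ∈ conditioning set.
{V} contains no descendant of D and blocks every backdoor path.
No other singleton works — e.g. {C} leaves P4 open — so {V} is the unique smallest valid adjustment set.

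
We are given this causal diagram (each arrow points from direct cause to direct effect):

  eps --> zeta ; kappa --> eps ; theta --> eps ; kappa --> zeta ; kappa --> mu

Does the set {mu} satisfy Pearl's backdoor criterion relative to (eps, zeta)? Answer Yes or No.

Backdoor paths from eps to zeta (paths whose first edge points into eps):
  P1: eps <- kappa -> zeta
Condition 1 (no descendant of eps in the set): holds — descendants of eps are {zeta}; none are in {mu}.
Condition 2 (every backdoor path blocked by {mu}):
  P1: open — no interior node is in the conditioning set.
{mu} does not satisfy the backdoor criterion.

No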